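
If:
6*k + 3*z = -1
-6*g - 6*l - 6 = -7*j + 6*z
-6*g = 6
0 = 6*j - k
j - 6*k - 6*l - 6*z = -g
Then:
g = -1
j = -1/42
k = -1/7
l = 5/252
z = -1/21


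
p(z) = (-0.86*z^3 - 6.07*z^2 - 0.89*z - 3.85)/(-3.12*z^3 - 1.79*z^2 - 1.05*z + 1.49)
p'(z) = (-2.58*z^2 - 12.14*z - 0.89)/(-3.12*z^3 - 1.79*z^2 - 1.05*z + 1.49) + (9.36*z^2 + 3.58*z + 1.05)*(-0.86*z^3 - 6.07*z^2 - 0.89*z - 3.85)/(-3.12*z^3 - 1.79*z^2 - 1.05*z + 1.49)^2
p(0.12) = -3.04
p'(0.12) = -5.47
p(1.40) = 1.61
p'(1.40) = -1.35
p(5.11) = 0.60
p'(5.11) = -0.06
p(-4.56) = -0.17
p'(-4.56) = -0.11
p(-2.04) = -0.88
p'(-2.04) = -0.69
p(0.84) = 3.75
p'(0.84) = -10.81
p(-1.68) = -1.19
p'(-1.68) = -1.02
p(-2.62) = -0.58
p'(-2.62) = -0.40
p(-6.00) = -0.05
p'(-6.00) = -0.06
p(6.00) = 0.56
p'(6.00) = -0.04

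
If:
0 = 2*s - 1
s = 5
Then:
No Solution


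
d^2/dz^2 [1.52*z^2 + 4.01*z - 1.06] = 3.04000000000000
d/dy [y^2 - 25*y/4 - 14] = 2*y - 25/4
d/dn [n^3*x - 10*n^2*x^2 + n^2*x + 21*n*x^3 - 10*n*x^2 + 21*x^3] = x*(3*n^2 - 20*n*x + 2*n + 21*x^2 - 10*x)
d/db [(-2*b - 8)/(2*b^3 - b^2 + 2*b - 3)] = 2*(-2*b^3 + b^2 - 2*b + 2*(b + 4)*(3*b^2 - b + 1) + 3)/(2*b^3 - b^2 + 2*b - 3)^2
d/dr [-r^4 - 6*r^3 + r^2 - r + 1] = -4*r^3 - 18*r^2 + 2*r - 1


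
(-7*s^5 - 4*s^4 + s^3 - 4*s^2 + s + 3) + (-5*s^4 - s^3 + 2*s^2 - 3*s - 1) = -7*s^5 - 9*s^4 - 2*s^2 - 2*s + 2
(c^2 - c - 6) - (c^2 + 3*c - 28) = 22 - 4*c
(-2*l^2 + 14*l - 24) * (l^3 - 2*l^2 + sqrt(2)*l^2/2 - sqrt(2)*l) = -2*l^5 - sqrt(2)*l^4 + 18*l^4 - 52*l^3 + 9*sqrt(2)*l^3 - 26*sqrt(2)*l^2 + 48*l^2 + 24*sqrt(2)*l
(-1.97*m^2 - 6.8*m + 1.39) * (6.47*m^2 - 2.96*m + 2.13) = -12.7459*m^4 - 38.1648*m^3 + 24.9252*m^2 - 18.5984*m + 2.9607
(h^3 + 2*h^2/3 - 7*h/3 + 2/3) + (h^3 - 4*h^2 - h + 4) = 2*h^3 - 10*h^2/3 - 10*h/3 + 14/3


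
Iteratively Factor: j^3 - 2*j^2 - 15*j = (j + 3)*(j^2 - 5*j) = (j - 5)*(j + 3)*(j)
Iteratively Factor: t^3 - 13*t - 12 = (t + 3)*(t^2 - 3*t - 4) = (t + 1)*(t + 3)*(t - 4)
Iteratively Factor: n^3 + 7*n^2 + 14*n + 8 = (n + 4)*(n^2 + 3*n + 2) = (n + 2)*(n + 4)*(n + 1)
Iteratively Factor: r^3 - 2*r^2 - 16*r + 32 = (r + 4)*(r^2 - 6*r + 8) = (r - 2)*(r + 4)*(r - 4)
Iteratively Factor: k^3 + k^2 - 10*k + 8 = (k + 4)*(k^2 - 3*k + 2) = (k - 2)*(k + 4)*(k - 1)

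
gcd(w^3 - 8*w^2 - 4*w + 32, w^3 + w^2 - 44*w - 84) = w + 2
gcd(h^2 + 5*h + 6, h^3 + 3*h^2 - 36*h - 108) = h + 3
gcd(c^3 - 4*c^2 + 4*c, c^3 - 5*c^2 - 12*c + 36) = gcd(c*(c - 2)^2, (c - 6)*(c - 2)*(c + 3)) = c - 2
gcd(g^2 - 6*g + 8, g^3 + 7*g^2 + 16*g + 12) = 1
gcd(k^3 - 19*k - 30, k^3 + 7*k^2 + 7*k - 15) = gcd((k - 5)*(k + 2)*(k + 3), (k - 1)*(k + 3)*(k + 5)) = k + 3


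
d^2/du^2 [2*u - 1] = 0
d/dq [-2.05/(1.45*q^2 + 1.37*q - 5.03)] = (5.945*q + 2.8085)/(1.45*q^2 + 1.37*q - 5.03)^2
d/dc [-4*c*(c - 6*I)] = -8*c + 24*I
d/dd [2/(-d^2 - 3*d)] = 2*(2*d + 3)/(d^2*(d + 3)^2)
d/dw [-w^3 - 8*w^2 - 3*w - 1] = -3*w^2 - 16*w - 3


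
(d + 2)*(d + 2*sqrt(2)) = d^2 + 2*d + 2*sqrt(2)*d + 4*sqrt(2)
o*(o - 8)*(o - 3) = o^3 - 11*o^2 + 24*o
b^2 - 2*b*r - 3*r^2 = (b - 3*r)*(b + r)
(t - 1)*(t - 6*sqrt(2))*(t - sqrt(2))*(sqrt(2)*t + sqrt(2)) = sqrt(2)*t^4 - 14*t^3 + 11*sqrt(2)*t^2 + 14*t - 12*sqrt(2)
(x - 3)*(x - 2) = x^2 - 5*x + 6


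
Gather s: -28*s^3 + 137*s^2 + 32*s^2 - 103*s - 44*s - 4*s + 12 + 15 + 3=-28*s^3 + 169*s^2 - 151*s + 30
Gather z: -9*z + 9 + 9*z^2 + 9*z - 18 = 9*z^2 - 9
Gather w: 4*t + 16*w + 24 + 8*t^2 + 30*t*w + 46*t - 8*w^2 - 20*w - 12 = 8*t^2 + 50*t - 8*w^2 + w*(30*t - 4) + 12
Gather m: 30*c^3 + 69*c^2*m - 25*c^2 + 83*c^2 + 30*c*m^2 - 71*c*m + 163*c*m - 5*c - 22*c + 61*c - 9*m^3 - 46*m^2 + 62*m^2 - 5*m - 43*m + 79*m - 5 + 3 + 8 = 30*c^3 + 58*c^2 + 34*c - 9*m^3 + m^2*(30*c + 16) + m*(69*c^2 + 92*c + 31) + 6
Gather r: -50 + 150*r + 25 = 150*r - 25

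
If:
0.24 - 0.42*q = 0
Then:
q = 0.57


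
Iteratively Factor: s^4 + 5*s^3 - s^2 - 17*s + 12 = (s - 1)*(s^3 + 6*s^2 + 5*s - 12) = (s - 1)*(s + 4)*(s^2 + 2*s - 3) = (s - 1)*(s + 3)*(s + 4)*(s - 1)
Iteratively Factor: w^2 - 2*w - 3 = (w - 3)*(w + 1)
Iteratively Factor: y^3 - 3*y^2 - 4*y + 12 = (y - 3)*(y^2 - 4) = (y - 3)*(y - 2)*(y + 2)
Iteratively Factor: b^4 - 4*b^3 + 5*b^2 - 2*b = (b - 2)*(b^3 - 2*b^2 + b) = b*(b - 2)*(b^2 - 2*b + 1) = b*(b - 2)*(b - 1)*(b - 1)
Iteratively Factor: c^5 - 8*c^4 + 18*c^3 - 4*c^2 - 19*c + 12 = (c + 1)*(c^4 - 9*c^3 + 27*c^2 - 31*c + 12) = (c - 4)*(c + 1)*(c^3 - 5*c^2 + 7*c - 3) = (c - 4)*(c - 1)*(c + 1)*(c^2 - 4*c + 3) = (c - 4)*(c - 1)^2*(c + 1)*(c - 3)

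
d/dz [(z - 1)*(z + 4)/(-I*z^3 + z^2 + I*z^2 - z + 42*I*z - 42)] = ((-2*z - 3)*(I*z^3 - z^2 - I*z^2 + z - 42*I*z + 42) - (z - 1)*(z + 4)*(-3*I*z^2 + 2*z + 2*I*z - 1 + 42*I))/(I*z^3 - z^2 - I*z^2 + z - 42*I*z + 42)^2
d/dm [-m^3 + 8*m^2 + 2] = m*(16 - 3*m)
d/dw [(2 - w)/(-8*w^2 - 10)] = (-4*w^2 + 16*w + 5)/(2*(16*w^4 + 40*w^2 + 25))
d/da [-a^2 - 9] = -2*a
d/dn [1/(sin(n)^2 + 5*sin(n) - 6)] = -(2*sin(n) + 5)*cos(n)/(sin(n)^2 + 5*sin(n) - 6)^2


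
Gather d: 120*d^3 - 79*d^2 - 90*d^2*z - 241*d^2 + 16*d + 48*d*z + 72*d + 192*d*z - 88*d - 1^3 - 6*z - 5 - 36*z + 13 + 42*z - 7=120*d^3 + d^2*(-90*z - 320) + 240*d*z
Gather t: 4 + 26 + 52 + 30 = 112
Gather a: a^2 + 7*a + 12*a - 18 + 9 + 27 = a^2 + 19*a + 18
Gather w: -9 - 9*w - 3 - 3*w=-12*w - 12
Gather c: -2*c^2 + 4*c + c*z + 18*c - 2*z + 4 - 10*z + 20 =-2*c^2 + c*(z + 22) - 12*z + 24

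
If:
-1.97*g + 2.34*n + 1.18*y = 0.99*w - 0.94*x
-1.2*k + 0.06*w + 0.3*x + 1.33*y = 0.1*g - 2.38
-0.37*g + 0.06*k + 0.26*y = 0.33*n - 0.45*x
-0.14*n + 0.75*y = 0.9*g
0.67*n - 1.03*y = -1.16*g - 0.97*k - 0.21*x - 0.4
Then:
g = 0.988141827705807*y + 0.374437450427512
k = 0.694811430786535*y + 1.15121906267779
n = -0.995197463823044*y - 2.40709789560543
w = -3.6847419752302*y - 7.96407196626185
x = -0.587758605905884*y - 1.61083020589396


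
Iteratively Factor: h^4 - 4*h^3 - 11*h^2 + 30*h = (h - 2)*(h^3 - 2*h^2 - 15*h) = (h - 5)*(h - 2)*(h^2 + 3*h) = (h - 5)*(h - 2)*(h + 3)*(h)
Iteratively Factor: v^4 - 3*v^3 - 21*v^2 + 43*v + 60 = (v + 1)*(v^3 - 4*v^2 - 17*v + 60) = (v - 3)*(v + 1)*(v^2 - v - 20) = (v - 5)*(v - 3)*(v + 1)*(v + 4)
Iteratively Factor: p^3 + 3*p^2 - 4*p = (p)*(p^2 + 3*p - 4) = p*(p - 1)*(p + 4)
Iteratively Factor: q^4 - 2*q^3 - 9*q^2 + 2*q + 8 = (q - 1)*(q^3 - q^2 - 10*q - 8) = (q - 1)*(q + 1)*(q^2 - 2*q - 8) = (q - 4)*(q - 1)*(q + 1)*(q + 2)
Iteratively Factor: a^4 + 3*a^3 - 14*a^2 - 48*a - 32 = (a + 1)*(a^3 + 2*a^2 - 16*a - 32) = (a + 1)*(a + 4)*(a^2 - 2*a - 8) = (a + 1)*(a + 2)*(a + 4)*(a - 4)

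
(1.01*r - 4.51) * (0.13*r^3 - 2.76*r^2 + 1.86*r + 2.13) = 0.1313*r^4 - 3.3739*r^3 + 14.3262*r^2 - 6.2373*r - 9.6063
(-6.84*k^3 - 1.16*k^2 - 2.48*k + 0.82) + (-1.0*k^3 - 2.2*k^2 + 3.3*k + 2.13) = -7.84*k^3 - 3.36*k^2 + 0.82*k + 2.95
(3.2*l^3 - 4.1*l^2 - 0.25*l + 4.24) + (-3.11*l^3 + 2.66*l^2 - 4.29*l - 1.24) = 0.0900000000000003*l^3 - 1.44*l^2 - 4.54*l + 3.0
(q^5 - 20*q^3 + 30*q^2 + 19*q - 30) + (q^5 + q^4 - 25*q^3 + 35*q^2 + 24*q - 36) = 2*q^5 + q^4 - 45*q^3 + 65*q^2 + 43*q - 66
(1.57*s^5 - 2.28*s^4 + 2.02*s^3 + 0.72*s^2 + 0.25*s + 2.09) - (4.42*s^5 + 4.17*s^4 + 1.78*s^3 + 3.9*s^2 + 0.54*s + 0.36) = -2.85*s^5 - 6.45*s^4 + 0.24*s^3 - 3.18*s^2 - 0.29*s + 1.73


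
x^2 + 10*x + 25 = (x + 5)^2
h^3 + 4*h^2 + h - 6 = (h - 1)*(h + 2)*(h + 3)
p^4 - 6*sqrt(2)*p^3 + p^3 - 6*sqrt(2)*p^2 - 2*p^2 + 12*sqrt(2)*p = p*(p - 1)*(p + 2)*(p - 6*sqrt(2))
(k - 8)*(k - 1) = k^2 - 9*k + 8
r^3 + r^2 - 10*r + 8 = (r - 2)*(r - 1)*(r + 4)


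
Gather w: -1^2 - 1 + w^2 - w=w^2 - w - 2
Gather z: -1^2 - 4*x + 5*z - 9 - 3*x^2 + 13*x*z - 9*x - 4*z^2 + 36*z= -3*x^2 - 13*x - 4*z^2 + z*(13*x + 41) - 10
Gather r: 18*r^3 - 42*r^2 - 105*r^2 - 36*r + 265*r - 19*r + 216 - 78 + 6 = 18*r^3 - 147*r^2 + 210*r + 144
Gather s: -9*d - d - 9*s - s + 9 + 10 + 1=-10*d - 10*s + 20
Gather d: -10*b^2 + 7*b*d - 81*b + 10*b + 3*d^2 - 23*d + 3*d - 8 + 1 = -10*b^2 - 71*b + 3*d^2 + d*(7*b - 20) - 7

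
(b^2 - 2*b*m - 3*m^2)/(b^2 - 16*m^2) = (b^2 - 2*b*m - 3*m^2)/(b^2 - 16*m^2)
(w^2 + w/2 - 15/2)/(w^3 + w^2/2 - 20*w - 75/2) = (2*w - 5)/(2*w^2 - 5*w - 25)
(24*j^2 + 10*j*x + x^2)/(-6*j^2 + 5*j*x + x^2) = (4*j + x)/(-j + x)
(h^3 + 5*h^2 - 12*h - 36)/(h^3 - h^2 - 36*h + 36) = (h^2 - h - 6)/(h^2 - 7*h + 6)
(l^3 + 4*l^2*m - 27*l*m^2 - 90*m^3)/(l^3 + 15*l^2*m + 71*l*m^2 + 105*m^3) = (l^2 + l*m - 30*m^2)/(l^2 + 12*l*m + 35*m^2)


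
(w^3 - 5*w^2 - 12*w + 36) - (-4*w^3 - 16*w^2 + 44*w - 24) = 5*w^3 + 11*w^2 - 56*w + 60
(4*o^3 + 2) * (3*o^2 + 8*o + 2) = 12*o^5 + 32*o^4 + 8*o^3 + 6*o^2 + 16*o + 4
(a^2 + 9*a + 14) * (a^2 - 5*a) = a^4 + 4*a^3 - 31*a^2 - 70*a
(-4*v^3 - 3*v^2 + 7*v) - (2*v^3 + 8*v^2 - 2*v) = -6*v^3 - 11*v^2 + 9*v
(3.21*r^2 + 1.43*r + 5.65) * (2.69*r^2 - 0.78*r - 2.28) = 8.6349*r^4 + 1.3429*r^3 + 6.7643*r^2 - 7.6674*r - 12.882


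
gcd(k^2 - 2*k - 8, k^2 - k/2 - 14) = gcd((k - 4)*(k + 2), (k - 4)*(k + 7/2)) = k - 4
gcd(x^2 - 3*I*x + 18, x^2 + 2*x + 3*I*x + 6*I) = x + 3*I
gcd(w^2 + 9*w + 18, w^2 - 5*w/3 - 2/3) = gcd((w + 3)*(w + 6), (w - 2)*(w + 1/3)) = 1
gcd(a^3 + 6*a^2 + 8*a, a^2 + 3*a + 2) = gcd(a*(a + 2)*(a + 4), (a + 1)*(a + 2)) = a + 2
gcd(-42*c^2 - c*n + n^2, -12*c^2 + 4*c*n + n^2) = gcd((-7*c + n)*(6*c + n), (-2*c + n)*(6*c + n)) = 6*c + n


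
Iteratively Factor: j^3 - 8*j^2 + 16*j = (j)*(j^2 - 8*j + 16) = j*(j - 4)*(j - 4)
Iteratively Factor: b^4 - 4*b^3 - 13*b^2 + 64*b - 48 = (b - 1)*(b^3 - 3*b^2 - 16*b + 48) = (b - 1)*(b + 4)*(b^2 - 7*b + 12) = (b - 4)*(b - 1)*(b + 4)*(b - 3)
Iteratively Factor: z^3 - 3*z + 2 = (z - 1)*(z^2 + z - 2) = (z - 1)*(z + 2)*(z - 1)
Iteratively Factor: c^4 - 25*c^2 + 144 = (c + 3)*(c^3 - 3*c^2 - 16*c + 48) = (c - 4)*(c + 3)*(c^2 + c - 12) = (c - 4)*(c - 3)*(c + 3)*(c + 4)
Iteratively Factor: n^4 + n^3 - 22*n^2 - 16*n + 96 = (n + 4)*(n^3 - 3*n^2 - 10*n + 24) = (n - 2)*(n + 4)*(n^2 - n - 12) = (n - 4)*(n - 2)*(n + 4)*(n + 3)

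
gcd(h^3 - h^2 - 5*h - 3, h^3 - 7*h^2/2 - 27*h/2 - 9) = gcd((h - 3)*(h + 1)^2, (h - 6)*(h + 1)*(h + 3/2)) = h + 1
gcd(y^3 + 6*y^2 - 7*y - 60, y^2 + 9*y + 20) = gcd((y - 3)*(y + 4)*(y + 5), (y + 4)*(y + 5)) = y^2 + 9*y + 20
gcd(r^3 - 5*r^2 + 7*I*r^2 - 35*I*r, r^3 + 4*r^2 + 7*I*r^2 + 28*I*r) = r^2 + 7*I*r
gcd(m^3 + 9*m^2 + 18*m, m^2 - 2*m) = m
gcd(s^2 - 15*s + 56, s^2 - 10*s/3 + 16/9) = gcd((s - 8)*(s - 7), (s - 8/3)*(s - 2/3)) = 1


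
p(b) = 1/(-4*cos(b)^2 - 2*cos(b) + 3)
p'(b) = (-8*sin(b)*cos(b) - 2*sin(b))/(-4*cos(b)^2 - 2*cos(b) + 3)^2 = -2*(4*cos(b) + 1)*sin(b)/(4*cos(b)^2 + 2*cos(b) - 3)^2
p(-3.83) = 0.46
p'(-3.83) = 0.57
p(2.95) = 0.90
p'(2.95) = 0.91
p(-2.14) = 0.34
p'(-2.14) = -0.23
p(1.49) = 0.36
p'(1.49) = -0.33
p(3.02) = 0.96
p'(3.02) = 0.66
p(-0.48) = -0.52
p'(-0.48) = 1.14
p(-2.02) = 0.32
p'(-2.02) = -0.14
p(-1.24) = 0.52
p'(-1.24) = 1.17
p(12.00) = -0.65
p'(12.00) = 1.99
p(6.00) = -0.38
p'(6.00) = 0.40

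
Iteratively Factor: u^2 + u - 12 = (u - 3)*(u + 4)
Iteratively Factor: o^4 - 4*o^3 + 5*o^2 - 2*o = (o - 2)*(o^3 - 2*o^2 + o) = (o - 2)*(o - 1)*(o^2 - o) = o*(o - 2)*(o - 1)*(o - 1)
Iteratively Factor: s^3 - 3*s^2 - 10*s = (s + 2)*(s^2 - 5*s) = s*(s + 2)*(s - 5)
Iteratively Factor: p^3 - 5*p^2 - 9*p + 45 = (p - 3)*(p^2 - 2*p - 15) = (p - 3)*(p + 3)*(p - 5)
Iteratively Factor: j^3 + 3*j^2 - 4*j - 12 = (j + 3)*(j^2 - 4) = (j - 2)*(j + 3)*(j + 2)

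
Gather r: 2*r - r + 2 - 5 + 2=r - 1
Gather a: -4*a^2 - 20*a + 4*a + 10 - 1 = -4*a^2 - 16*a + 9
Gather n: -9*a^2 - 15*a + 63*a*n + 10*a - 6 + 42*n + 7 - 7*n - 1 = -9*a^2 - 5*a + n*(63*a + 35)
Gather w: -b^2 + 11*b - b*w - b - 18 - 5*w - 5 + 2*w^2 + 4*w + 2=-b^2 + 10*b + 2*w^2 + w*(-b - 1) - 21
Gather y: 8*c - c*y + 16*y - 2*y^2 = 8*c - 2*y^2 + y*(16 - c)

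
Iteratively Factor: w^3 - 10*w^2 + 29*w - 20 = (w - 1)*(w^2 - 9*w + 20) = (w - 5)*(w - 1)*(w - 4)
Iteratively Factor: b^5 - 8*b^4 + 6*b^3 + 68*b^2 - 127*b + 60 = (b - 4)*(b^4 - 4*b^3 - 10*b^2 + 28*b - 15) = (b - 4)*(b - 1)*(b^3 - 3*b^2 - 13*b + 15) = (b - 5)*(b - 4)*(b - 1)*(b^2 + 2*b - 3) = (b - 5)*(b - 4)*(b - 1)^2*(b + 3)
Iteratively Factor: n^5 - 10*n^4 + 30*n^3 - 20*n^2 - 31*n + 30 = (n + 1)*(n^4 - 11*n^3 + 41*n^2 - 61*n + 30) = (n - 5)*(n + 1)*(n^3 - 6*n^2 + 11*n - 6) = (n - 5)*(n - 3)*(n + 1)*(n^2 - 3*n + 2) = (n - 5)*(n - 3)*(n - 1)*(n + 1)*(n - 2)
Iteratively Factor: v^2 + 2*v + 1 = (v + 1)*(v + 1)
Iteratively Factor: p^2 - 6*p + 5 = (p - 1)*(p - 5)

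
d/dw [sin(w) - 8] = cos(w)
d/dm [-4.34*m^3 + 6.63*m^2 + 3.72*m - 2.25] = -13.02*m^2 + 13.26*m + 3.72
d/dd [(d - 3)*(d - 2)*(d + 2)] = 3*d^2 - 6*d - 4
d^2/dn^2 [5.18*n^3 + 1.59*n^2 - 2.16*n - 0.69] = 31.08*n + 3.18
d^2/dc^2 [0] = 0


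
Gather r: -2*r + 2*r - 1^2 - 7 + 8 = 0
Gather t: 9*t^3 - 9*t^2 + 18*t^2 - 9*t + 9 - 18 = 9*t^3 + 9*t^2 - 9*t - 9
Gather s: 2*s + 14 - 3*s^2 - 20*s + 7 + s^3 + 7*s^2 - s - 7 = s^3 + 4*s^2 - 19*s + 14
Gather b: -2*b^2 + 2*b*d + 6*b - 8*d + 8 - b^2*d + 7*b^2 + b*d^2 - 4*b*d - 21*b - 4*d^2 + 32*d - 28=b^2*(5 - d) + b*(d^2 - 2*d - 15) - 4*d^2 + 24*d - 20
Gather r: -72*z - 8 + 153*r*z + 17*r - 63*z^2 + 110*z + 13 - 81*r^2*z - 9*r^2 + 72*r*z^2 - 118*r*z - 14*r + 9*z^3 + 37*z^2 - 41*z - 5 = r^2*(-81*z - 9) + r*(72*z^2 + 35*z + 3) + 9*z^3 - 26*z^2 - 3*z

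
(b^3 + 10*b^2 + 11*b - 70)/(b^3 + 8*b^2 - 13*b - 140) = (b - 2)/(b - 4)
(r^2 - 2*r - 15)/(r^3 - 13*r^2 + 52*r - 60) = (r + 3)/(r^2 - 8*r + 12)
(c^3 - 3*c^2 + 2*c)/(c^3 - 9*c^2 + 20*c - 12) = c/(c - 6)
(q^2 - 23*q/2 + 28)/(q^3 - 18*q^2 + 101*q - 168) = (q - 7/2)/(q^2 - 10*q + 21)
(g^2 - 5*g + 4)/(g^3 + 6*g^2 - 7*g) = (g - 4)/(g*(g + 7))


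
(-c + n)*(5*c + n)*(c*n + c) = -5*c^3*n - 5*c^3 + 4*c^2*n^2 + 4*c^2*n + c*n^3 + c*n^2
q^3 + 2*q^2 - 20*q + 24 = (q - 2)^2*(q + 6)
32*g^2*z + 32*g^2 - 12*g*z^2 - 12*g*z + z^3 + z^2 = (-8*g + z)*(-4*g + z)*(z + 1)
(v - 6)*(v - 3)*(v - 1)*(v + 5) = v^4 - 5*v^3 - 23*v^2 + 117*v - 90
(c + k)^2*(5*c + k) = 5*c^3 + 11*c^2*k + 7*c*k^2 + k^3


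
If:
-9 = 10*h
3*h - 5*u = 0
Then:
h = -9/10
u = -27/50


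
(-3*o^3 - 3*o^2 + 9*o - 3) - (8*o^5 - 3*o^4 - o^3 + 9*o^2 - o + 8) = -8*o^5 + 3*o^4 - 2*o^3 - 12*o^2 + 10*o - 11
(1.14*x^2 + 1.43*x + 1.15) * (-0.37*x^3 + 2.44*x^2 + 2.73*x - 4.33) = -0.4218*x^5 + 2.2525*x^4 + 6.1759*x^3 + 1.7737*x^2 - 3.0524*x - 4.9795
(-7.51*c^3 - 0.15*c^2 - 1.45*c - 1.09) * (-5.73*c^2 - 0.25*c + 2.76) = 43.0323*c^5 + 2.737*c^4 - 12.3816*c^3 + 6.1942*c^2 - 3.7295*c - 3.0084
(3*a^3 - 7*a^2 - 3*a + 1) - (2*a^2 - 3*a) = 3*a^3 - 9*a^2 + 1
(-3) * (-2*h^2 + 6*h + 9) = 6*h^2 - 18*h - 27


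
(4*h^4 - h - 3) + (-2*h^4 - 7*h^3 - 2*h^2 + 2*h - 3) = 2*h^4 - 7*h^3 - 2*h^2 + h - 6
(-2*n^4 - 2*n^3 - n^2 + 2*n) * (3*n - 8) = -6*n^5 + 10*n^4 + 13*n^3 + 14*n^2 - 16*n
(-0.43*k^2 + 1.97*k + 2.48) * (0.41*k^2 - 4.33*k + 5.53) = -0.1763*k^4 + 2.6696*k^3 - 9.8912*k^2 + 0.1557*k + 13.7144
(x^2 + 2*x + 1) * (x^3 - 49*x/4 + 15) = x^5 + 2*x^4 - 45*x^3/4 - 19*x^2/2 + 71*x/4 + 15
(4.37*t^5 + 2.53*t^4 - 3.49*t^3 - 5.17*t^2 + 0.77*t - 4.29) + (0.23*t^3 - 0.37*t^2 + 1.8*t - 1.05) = 4.37*t^5 + 2.53*t^4 - 3.26*t^3 - 5.54*t^2 + 2.57*t - 5.34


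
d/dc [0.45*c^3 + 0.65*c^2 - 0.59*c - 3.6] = 1.35*c^2 + 1.3*c - 0.59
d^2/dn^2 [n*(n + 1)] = 2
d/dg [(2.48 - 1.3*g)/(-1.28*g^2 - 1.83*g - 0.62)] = (-1.664*g^2 + 6.3488*g + 5.3444)/(1.6384*g^4 + 4.6848*g^3 + 4.9361*g^2 + 2.2692*g + 0.3844)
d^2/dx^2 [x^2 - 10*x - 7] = 2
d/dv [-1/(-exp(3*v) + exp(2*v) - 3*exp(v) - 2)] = (-3*exp(2*v) + 2*exp(v) - 3)*exp(v)/(exp(3*v) - exp(2*v) + 3*exp(v) + 2)^2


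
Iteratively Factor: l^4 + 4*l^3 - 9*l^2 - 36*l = (l - 3)*(l^3 + 7*l^2 + 12*l) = (l - 3)*(l + 4)*(l^2 + 3*l) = l*(l - 3)*(l + 4)*(l + 3)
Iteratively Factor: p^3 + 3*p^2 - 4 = (p + 2)*(p^2 + p - 2) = (p + 2)^2*(p - 1)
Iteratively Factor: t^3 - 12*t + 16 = (t - 2)*(t^2 + 2*t - 8) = (t - 2)*(t + 4)*(t - 2)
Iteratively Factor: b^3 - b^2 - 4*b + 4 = (b + 2)*(b^2 - 3*b + 2) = (b - 1)*(b + 2)*(b - 2)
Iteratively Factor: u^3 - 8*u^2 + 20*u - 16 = (u - 2)*(u^2 - 6*u + 8) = (u - 4)*(u - 2)*(u - 2)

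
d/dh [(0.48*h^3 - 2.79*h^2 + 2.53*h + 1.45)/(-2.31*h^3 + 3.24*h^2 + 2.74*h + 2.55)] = (-4.44089209850063e-16*h^5 - 4.88969999999999*h^4 + 14.319*h^3 - 2.1213*h^2 - 23.625*h + 2.4785)/(5.3361*h^6 - 14.9688*h^5 - 2.1612*h^4 + 5.9742*h^3 + 24.0316*h^2 + 13.974*h + 6.5025)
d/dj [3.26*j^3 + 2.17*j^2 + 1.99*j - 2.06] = 9.78*j^2 + 4.34*j + 1.99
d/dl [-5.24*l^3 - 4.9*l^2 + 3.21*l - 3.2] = -15.72*l^2 - 9.8*l + 3.21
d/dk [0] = 0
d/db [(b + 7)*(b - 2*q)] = 2*b - 2*q + 7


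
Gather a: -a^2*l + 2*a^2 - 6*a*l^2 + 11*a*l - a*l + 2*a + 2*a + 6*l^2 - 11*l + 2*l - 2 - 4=a^2*(2 - l) + a*(-6*l^2 + 10*l + 4) + 6*l^2 - 9*l - 6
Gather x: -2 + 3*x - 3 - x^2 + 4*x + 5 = -x^2 + 7*x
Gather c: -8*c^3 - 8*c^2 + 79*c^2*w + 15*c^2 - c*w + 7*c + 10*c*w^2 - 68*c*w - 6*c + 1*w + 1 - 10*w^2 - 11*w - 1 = -8*c^3 + c^2*(79*w + 7) + c*(10*w^2 - 69*w + 1) - 10*w^2 - 10*w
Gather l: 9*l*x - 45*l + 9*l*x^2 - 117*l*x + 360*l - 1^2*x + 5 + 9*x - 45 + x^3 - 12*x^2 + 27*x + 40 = l*(9*x^2 - 108*x + 315) + x^3 - 12*x^2 + 35*x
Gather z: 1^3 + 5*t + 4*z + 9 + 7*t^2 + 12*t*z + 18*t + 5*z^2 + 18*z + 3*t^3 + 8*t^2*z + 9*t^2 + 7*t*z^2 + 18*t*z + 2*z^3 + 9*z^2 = 3*t^3 + 16*t^2 + 23*t + 2*z^3 + z^2*(7*t + 14) + z*(8*t^2 + 30*t + 22) + 10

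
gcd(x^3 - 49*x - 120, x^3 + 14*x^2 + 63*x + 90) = x^2 + 8*x + 15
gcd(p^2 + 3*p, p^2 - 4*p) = p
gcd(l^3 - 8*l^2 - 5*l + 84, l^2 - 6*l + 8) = l - 4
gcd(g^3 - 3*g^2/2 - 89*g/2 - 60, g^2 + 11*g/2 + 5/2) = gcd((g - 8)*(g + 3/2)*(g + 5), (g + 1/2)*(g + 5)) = g + 5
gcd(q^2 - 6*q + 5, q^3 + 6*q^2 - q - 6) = q - 1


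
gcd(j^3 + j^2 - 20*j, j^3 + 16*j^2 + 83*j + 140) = j + 5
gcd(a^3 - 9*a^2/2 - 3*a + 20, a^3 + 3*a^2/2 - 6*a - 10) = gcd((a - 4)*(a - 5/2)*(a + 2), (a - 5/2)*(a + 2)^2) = a^2 - a/2 - 5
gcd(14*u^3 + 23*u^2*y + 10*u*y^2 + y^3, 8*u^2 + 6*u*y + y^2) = 2*u + y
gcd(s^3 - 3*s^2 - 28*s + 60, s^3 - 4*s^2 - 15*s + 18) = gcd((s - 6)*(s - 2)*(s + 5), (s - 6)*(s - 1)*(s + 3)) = s - 6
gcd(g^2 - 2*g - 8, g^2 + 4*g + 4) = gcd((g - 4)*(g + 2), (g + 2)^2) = g + 2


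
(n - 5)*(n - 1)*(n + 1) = n^3 - 5*n^2 - n + 5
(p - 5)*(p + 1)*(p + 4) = p^3 - 21*p - 20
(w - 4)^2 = w^2 - 8*w + 16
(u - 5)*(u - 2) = u^2 - 7*u + 10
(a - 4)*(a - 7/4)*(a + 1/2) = a^3 - 21*a^2/4 + 33*a/8 + 7/2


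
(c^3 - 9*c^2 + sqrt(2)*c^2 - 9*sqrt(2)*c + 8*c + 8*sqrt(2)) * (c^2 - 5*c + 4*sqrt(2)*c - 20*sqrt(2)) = c^5 - 14*c^4 + 5*sqrt(2)*c^4 - 70*sqrt(2)*c^3 + 61*c^3 - 152*c^2 + 265*sqrt(2)*c^2 - 200*sqrt(2)*c + 424*c - 320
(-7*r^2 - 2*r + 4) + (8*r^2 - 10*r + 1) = r^2 - 12*r + 5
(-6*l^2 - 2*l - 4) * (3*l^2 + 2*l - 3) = -18*l^4 - 18*l^3 + 2*l^2 - 2*l + 12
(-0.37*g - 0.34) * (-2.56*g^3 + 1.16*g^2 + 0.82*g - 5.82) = 0.9472*g^4 + 0.4412*g^3 - 0.6978*g^2 + 1.8746*g + 1.9788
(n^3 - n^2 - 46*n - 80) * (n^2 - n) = n^5 - 2*n^4 - 45*n^3 - 34*n^2 + 80*n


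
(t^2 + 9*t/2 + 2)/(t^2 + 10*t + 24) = (t + 1/2)/(t + 6)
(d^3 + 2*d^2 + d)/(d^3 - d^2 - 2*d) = (d + 1)/(d - 2)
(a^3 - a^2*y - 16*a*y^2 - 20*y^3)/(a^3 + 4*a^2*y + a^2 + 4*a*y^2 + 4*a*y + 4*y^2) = (a - 5*y)/(a + 1)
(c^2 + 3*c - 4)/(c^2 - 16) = (c - 1)/(c - 4)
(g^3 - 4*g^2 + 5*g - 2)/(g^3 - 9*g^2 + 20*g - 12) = (g - 1)/(g - 6)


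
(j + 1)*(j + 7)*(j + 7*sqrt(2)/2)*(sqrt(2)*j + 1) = sqrt(2)*j^4 + 8*j^3 + 8*sqrt(2)*j^3 + 21*sqrt(2)*j^2/2 + 64*j^2 + 28*sqrt(2)*j + 56*j + 49*sqrt(2)/2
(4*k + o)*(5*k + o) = 20*k^2 + 9*k*o + o^2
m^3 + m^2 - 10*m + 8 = (m - 2)*(m - 1)*(m + 4)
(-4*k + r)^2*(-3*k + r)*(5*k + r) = -240*k^4 + 152*k^3*r - 15*k^2*r^2 - 6*k*r^3 + r^4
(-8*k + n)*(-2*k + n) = 16*k^2 - 10*k*n + n^2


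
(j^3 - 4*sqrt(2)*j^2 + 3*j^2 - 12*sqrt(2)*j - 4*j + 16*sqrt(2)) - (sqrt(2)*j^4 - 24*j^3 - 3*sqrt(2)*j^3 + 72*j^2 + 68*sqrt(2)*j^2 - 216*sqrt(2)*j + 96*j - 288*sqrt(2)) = -sqrt(2)*j^4 + 3*sqrt(2)*j^3 + 25*j^3 - 72*sqrt(2)*j^2 - 69*j^2 - 100*j + 204*sqrt(2)*j + 304*sqrt(2)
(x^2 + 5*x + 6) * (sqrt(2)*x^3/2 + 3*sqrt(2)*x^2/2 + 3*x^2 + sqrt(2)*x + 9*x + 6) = sqrt(2)*x^5/2 + 3*x^4 + 4*sqrt(2)*x^4 + 23*sqrt(2)*x^3/2 + 24*x^3 + 14*sqrt(2)*x^2 + 69*x^2 + 6*sqrt(2)*x + 84*x + 36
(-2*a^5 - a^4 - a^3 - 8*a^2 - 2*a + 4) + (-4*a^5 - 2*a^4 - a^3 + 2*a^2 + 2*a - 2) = -6*a^5 - 3*a^4 - 2*a^3 - 6*a^2 + 2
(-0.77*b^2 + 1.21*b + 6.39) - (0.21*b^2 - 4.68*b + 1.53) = -0.98*b^2 + 5.89*b + 4.86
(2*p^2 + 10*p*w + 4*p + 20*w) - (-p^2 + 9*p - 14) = 3*p^2 + 10*p*w - 5*p + 20*w + 14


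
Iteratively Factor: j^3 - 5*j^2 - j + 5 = (j - 1)*(j^2 - 4*j - 5) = (j - 1)*(j + 1)*(j - 5)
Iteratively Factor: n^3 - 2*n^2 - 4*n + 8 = (n - 2)*(n^2 - 4) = (n - 2)^2*(n + 2)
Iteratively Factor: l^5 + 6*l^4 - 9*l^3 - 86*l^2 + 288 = (l + 4)*(l^4 + 2*l^3 - 17*l^2 - 18*l + 72) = (l + 4)^2*(l^3 - 2*l^2 - 9*l + 18) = (l - 3)*(l + 4)^2*(l^2 + l - 6) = (l - 3)*(l + 3)*(l + 4)^2*(l - 2)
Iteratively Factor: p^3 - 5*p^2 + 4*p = (p - 1)*(p^2 - 4*p) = p*(p - 1)*(p - 4)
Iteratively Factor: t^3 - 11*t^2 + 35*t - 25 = (t - 5)*(t^2 - 6*t + 5) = (t - 5)*(t - 1)*(t - 5)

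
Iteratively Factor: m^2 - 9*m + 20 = (m - 5)*(m - 4)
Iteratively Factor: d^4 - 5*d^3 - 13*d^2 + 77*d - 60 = (d - 1)*(d^3 - 4*d^2 - 17*d + 60) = (d - 3)*(d - 1)*(d^2 - d - 20) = (d - 3)*(d - 1)*(d + 4)*(d - 5)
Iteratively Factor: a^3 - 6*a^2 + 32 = (a + 2)*(a^2 - 8*a + 16) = (a - 4)*(a + 2)*(a - 4)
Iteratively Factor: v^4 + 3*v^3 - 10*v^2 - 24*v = (v - 3)*(v^3 + 6*v^2 + 8*v) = (v - 3)*(v + 4)*(v^2 + 2*v) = v*(v - 3)*(v + 4)*(v + 2)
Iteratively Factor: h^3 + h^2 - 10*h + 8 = (h + 4)*(h^2 - 3*h + 2) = (h - 1)*(h + 4)*(h - 2)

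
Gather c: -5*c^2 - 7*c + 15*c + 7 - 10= -5*c^2 + 8*c - 3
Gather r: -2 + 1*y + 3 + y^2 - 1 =y^2 + y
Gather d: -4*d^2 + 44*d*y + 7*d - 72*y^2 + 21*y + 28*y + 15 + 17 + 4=-4*d^2 + d*(44*y + 7) - 72*y^2 + 49*y + 36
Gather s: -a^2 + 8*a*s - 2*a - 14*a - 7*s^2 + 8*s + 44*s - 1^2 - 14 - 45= -a^2 - 16*a - 7*s^2 + s*(8*a + 52) - 60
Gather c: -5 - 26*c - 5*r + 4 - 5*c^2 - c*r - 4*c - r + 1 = -5*c^2 + c*(-r - 30) - 6*r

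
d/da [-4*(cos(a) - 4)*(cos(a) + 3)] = -4*sin(a) + 4*sin(2*a)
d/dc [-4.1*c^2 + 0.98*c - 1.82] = 0.98 - 8.2*c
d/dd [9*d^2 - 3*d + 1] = 18*d - 3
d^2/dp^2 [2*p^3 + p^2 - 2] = 12*p + 2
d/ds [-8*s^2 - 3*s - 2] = -16*s - 3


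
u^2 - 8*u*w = u*(u - 8*w)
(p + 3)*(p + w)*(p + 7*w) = p^3 + 8*p^2*w + 3*p^2 + 7*p*w^2 + 24*p*w + 21*w^2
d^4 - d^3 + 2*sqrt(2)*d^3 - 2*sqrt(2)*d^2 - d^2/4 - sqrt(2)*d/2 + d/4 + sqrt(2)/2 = (d - 1)*(d - 1/2)*(d + 1/2)*(d + 2*sqrt(2))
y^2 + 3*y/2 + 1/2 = (y + 1/2)*(y + 1)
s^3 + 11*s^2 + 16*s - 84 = (s - 2)*(s + 6)*(s + 7)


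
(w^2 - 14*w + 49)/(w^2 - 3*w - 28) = (w - 7)/(w + 4)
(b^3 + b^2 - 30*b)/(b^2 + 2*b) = (b^2 + b - 30)/(b + 2)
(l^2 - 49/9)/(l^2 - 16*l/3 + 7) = (l + 7/3)/(l - 3)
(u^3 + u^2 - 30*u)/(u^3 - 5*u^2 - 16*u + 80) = u*(u + 6)/(u^2 - 16)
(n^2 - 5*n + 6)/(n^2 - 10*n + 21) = (n - 2)/(n - 7)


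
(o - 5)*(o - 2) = o^2 - 7*o + 10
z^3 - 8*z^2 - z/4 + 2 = (z - 8)*(z - 1/2)*(z + 1/2)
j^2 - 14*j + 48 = (j - 8)*(j - 6)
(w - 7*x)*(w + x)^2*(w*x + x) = w^4*x - 5*w^3*x^2 + w^3*x - 13*w^2*x^3 - 5*w^2*x^2 - 7*w*x^4 - 13*w*x^3 - 7*x^4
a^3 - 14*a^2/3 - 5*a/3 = a*(a - 5)*(a + 1/3)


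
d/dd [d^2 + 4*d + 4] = 2*d + 4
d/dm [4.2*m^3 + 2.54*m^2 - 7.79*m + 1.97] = 12.6*m^2 + 5.08*m - 7.79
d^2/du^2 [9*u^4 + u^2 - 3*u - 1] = 108*u^2 + 2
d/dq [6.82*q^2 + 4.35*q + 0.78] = 13.64*q + 4.35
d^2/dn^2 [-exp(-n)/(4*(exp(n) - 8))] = (-exp(2*n) + 6*exp(n) - 16)*exp(-n)/(exp(3*n) - 24*exp(2*n) + 192*exp(n) - 512)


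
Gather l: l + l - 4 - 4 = 2*l - 8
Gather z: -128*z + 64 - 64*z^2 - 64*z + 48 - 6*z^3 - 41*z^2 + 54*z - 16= -6*z^3 - 105*z^2 - 138*z + 96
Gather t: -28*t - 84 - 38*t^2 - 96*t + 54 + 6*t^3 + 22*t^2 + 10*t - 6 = 6*t^3 - 16*t^2 - 114*t - 36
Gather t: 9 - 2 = 7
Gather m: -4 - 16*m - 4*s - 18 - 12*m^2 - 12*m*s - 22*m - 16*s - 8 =-12*m^2 + m*(-12*s - 38) - 20*s - 30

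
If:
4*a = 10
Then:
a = 5/2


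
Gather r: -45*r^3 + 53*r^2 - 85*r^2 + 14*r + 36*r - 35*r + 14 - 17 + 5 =-45*r^3 - 32*r^2 + 15*r + 2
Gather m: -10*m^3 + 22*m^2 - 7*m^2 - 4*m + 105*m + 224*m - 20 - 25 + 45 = -10*m^3 + 15*m^2 + 325*m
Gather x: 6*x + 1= 6*x + 1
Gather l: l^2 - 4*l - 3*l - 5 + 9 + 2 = l^2 - 7*l + 6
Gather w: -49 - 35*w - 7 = -35*w - 56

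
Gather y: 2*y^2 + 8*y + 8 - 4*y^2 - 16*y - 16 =-2*y^2 - 8*y - 8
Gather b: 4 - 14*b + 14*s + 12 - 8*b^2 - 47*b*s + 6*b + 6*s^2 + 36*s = -8*b^2 + b*(-47*s - 8) + 6*s^2 + 50*s + 16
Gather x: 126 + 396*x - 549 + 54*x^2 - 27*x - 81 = 54*x^2 + 369*x - 504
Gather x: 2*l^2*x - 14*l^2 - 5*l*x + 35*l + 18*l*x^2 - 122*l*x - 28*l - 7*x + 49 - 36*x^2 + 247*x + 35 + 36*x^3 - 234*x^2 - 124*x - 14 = -14*l^2 + 7*l + 36*x^3 + x^2*(18*l - 270) + x*(2*l^2 - 127*l + 116) + 70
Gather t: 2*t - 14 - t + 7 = t - 7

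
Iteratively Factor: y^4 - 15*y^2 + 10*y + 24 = (y - 2)*(y^3 + 2*y^2 - 11*y - 12) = (y - 2)*(y + 4)*(y^2 - 2*y - 3) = (y - 3)*(y - 2)*(y + 4)*(y + 1)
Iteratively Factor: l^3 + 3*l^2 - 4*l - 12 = (l - 2)*(l^2 + 5*l + 6) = (l - 2)*(l + 2)*(l + 3)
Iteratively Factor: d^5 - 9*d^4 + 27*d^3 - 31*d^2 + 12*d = (d - 3)*(d^4 - 6*d^3 + 9*d^2 - 4*d) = d*(d - 3)*(d^3 - 6*d^2 + 9*d - 4) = d*(d - 3)*(d - 1)*(d^2 - 5*d + 4) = d*(d - 4)*(d - 3)*(d - 1)*(d - 1)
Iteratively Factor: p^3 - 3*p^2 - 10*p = (p)*(p^2 - 3*p - 10) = p*(p - 5)*(p + 2)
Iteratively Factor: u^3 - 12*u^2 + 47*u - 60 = (u - 4)*(u^2 - 8*u + 15) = (u - 5)*(u - 4)*(u - 3)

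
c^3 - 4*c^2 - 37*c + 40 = (c - 8)*(c - 1)*(c + 5)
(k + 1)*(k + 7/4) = k^2 + 11*k/4 + 7/4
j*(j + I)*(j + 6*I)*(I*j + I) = I*j^4 - 7*j^3 + I*j^3 - 7*j^2 - 6*I*j^2 - 6*I*j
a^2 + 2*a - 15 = (a - 3)*(a + 5)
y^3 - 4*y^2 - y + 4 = (y - 4)*(y - 1)*(y + 1)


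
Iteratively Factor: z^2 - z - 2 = (z + 1)*(z - 2)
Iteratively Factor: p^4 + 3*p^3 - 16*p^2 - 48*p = (p + 4)*(p^3 - p^2 - 12*p) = (p + 3)*(p + 4)*(p^2 - 4*p) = p*(p + 3)*(p + 4)*(p - 4)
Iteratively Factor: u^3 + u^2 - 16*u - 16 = (u + 4)*(u^2 - 3*u - 4) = (u - 4)*(u + 4)*(u + 1)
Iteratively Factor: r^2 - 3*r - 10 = (r + 2)*(r - 5)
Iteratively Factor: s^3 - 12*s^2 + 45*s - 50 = (s - 5)*(s^2 - 7*s + 10) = (s - 5)*(s - 2)*(s - 5)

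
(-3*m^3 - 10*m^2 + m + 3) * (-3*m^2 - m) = 9*m^5 + 33*m^4 + 7*m^3 - 10*m^2 - 3*m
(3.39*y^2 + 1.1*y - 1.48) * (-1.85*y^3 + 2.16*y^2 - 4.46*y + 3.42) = -6.2715*y^5 + 5.2874*y^4 - 10.0054*y^3 + 3.491*y^2 + 10.3628*y - 5.0616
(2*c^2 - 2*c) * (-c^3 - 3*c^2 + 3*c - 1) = -2*c^5 - 4*c^4 + 12*c^3 - 8*c^2 + 2*c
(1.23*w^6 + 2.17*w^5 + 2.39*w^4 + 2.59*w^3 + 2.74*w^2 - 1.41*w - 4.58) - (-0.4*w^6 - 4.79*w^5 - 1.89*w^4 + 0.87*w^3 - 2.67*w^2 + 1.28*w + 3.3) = 1.63*w^6 + 6.96*w^5 + 4.28*w^4 + 1.72*w^3 + 5.41*w^2 - 2.69*w - 7.88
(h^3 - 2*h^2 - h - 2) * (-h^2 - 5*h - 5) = -h^5 - 3*h^4 + 6*h^3 + 17*h^2 + 15*h + 10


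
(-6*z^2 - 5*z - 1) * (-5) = 30*z^2 + 25*z + 5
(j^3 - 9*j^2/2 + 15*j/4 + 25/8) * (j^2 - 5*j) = j^5 - 19*j^4/2 + 105*j^3/4 - 125*j^2/8 - 125*j/8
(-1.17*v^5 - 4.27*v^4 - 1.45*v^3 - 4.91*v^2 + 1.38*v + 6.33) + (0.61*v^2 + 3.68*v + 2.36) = -1.17*v^5 - 4.27*v^4 - 1.45*v^3 - 4.3*v^2 + 5.06*v + 8.69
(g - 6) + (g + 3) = 2*g - 3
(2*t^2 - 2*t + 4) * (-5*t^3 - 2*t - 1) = -10*t^5 + 10*t^4 - 24*t^3 + 2*t^2 - 6*t - 4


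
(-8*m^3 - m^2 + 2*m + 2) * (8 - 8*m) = 64*m^4 - 56*m^3 - 24*m^2 + 16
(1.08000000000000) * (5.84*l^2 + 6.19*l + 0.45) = 6.3072*l^2 + 6.6852*l + 0.486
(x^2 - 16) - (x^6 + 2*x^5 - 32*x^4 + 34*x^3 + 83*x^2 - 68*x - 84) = -x^6 - 2*x^5 + 32*x^4 - 34*x^3 - 82*x^2 + 68*x + 68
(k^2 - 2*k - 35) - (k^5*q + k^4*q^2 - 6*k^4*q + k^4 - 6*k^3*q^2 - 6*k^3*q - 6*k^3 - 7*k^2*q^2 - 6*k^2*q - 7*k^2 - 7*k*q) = -k^5*q - k^4*q^2 + 6*k^4*q - k^4 + 6*k^3*q^2 + 6*k^3*q + 6*k^3 + 7*k^2*q^2 + 6*k^2*q + 8*k^2 + 7*k*q - 2*k - 35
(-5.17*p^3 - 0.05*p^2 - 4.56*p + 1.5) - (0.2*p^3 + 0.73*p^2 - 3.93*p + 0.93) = -5.37*p^3 - 0.78*p^2 - 0.629999999999999*p + 0.57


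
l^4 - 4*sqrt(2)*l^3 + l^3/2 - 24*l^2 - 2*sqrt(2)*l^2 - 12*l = l*(l + 1/2)*(l - 6*sqrt(2))*(l + 2*sqrt(2))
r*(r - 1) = r^2 - r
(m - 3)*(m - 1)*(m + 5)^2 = m^4 + 6*m^3 - 12*m^2 - 70*m + 75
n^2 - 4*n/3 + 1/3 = (n - 1)*(n - 1/3)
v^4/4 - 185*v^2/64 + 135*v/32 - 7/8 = (v/4 + 1)*(v - 2)*(v - 7/4)*(v - 1/4)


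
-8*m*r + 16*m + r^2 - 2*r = (-8*m + r)*(r - 2)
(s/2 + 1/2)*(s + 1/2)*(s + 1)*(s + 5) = s^4/2 + 15*s^3/4 + 29*s^2/4 + 21*s/4 + 5/4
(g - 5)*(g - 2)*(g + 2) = g^3 - 5*g^2 - 4*g + 20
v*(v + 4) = v^2 + 4*v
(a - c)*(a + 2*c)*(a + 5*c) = a^3 + 6*a^2*c + 3*a*c^2 - 10*c^3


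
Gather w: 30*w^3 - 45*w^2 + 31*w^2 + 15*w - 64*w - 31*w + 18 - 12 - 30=30*w^3 - 14*w^2 - 80*w - 24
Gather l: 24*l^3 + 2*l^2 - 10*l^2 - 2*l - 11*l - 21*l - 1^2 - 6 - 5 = 24*l^3 - 8*l^2 - 34*l - 12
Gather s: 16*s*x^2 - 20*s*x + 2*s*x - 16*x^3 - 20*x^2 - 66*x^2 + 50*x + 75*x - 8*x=s*(16*x^2 - 18*x) - 16*x^3 - 86*x^2 + 117*x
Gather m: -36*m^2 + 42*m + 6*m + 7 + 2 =-36*m^2 + 48*m + 9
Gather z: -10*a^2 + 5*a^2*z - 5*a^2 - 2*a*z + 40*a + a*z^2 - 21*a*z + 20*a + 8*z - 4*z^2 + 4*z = -15*a^2 + 60*a + z^2*(a - 4) + z*(5*a^2 - 23*a + 12)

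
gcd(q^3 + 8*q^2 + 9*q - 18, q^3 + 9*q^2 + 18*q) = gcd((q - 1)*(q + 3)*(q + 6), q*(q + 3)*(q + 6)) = q^2 + 9*q + 18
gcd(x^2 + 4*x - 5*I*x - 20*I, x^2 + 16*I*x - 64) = 1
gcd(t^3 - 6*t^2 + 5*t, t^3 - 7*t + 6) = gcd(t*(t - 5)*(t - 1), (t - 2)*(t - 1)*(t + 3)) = t - 1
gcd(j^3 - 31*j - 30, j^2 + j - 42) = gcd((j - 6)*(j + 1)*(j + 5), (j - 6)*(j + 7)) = j - 6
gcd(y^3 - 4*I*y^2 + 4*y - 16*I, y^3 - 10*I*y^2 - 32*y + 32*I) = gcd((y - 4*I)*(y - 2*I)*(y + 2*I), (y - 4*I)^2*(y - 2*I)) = y^2 - 6*I*y - 8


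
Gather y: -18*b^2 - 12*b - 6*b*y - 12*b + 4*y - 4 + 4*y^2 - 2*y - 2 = -18*b^2 - 24*b + 4*y^2 + y*(2 - 6*b) - 6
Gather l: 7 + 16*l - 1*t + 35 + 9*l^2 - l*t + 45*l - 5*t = 9*l^2 + l*(61 - t) - 6*t + 42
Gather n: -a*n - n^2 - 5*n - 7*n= -n^2 + n*(-a - 12)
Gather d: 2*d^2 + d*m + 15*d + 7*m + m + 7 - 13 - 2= 2*d^2 + d*(m + 15) + 8*m - 8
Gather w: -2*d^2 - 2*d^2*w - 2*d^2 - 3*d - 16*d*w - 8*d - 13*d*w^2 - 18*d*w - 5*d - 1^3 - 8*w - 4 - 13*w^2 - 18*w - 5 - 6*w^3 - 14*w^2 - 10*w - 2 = -4*d^2 - 16*d - 6*w^3 + w^2*(-13*d - 27) + w*(-2*d^2 - 34*d - 36) - 12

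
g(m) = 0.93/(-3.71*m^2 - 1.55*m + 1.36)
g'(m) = 0.93*(7.42*m + 1.55)/(-3.71*m^2 - 1.55*m + 1.36)^2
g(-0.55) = 0.85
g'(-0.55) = -1.98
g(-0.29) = 0.62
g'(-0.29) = -0.25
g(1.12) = -0.18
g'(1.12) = 0.36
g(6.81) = -0.01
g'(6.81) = 0.00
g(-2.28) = -0.06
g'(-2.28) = -0.07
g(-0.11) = 0.63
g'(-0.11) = 0.31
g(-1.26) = -0.36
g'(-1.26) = -1.09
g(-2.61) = -0.05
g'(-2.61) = -0.04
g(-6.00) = -0.01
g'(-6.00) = -0.00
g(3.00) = -0.03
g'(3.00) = 0.02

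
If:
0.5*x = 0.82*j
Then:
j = 0.609756097560976*x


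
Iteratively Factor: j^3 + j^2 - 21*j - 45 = (j + 3)*(j^2 - 2*j - 15) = (j + 3)^2*(j - 5)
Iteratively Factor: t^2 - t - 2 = (t + 1)*(t - 2)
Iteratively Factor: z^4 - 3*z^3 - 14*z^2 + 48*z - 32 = (z - 2)*(z^3 - z^2 - 16*z + 16) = (z - 2)*(z + 4)*(z^2 - 5*z + 4) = (z - 2)*(z - 1)*(z + 4)*(z - 4)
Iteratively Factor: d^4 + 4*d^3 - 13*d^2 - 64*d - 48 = (d - 4)*(d^3 + 8*d^2 + 19*d + 12) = (d - 4)*(d + 3)*(d^2 + 5*d + 4) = (d - 4)*(d + 3)*(d + 4)*(d + 1)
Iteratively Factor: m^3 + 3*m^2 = (m)*(m^2 + 3*m) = m^2*(m + 3)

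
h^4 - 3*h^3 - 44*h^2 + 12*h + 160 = (h - 8)*(h - 2)*(h + 2)*(h + 5)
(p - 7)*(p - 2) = p^2 - 9*p + 14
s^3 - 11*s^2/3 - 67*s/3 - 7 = (s - 7)*(s + 1/3)*(s + 3)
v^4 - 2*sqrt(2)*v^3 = v^3*(v - 2*sqrt(2))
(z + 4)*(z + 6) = z^2 + 10*z + 24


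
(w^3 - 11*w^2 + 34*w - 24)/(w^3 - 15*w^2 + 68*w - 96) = (w^2 - 7*w + 6)/(w^2 - 11*w + 24)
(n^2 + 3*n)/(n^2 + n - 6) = n/(n - 2)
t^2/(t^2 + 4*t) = t/(t + 4)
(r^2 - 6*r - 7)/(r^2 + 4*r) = (r^2 - 6*r - 7)/(r*(r + 4))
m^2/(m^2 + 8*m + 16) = m^2/(m^2 + 8*m + 16)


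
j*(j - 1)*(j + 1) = j^3 - j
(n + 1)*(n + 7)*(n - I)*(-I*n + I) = -I*n^4 - n^3 - 7*I*n^3 - 7*n^2 + I*n^2 + n + 7*I*n + 7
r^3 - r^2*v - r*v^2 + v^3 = (r - v)^2*(r + v)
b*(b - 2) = b^2 - 2*b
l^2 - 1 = (l - 1)*(l + 1)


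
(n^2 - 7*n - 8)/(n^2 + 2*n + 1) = (n - 8)/(n + 1)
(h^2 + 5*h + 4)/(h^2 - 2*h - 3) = (h + 4)/(h - 3)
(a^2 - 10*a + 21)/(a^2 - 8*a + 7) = (a - 3)/(a - 1)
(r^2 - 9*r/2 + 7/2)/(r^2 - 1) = (r - 7/2)/(r + 1)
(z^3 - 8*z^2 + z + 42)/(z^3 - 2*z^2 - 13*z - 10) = (z^2 - 10*z + 21)/(z^2 - 4*z - 5)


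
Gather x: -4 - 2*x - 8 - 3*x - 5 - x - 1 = -6*x - 18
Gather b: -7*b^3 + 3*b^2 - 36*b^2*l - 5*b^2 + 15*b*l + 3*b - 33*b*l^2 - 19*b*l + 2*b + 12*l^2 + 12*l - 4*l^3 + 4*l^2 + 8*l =-7*b^3 + b^2*(-36*l - 2) + b*(-33*l^2 - 4*l + 5) - 4*l^3 + 16*l^2 + 20*l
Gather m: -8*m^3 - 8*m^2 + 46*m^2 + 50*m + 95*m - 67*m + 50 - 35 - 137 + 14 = -8*m^3 + 38*m^2 + 78*m - 108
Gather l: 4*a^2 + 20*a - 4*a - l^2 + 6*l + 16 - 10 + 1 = 4*a^2 + 16*a - l^2 + 6*l + 7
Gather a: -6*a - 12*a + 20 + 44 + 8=72 - 18*a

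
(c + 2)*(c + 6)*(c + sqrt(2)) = c^3 + sqrt(2)*c^2 + 8*c^2 + 8*sqrt(2)*c + 12*c + 12*sqrt(2)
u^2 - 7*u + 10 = (u - 5)*(u - 2)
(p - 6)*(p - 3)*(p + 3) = p^3 - 6*p^2 - 9*p + 54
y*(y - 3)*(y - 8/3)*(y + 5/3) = y^4 - 4*y^3 - 13*y^2/9 + 40*y/3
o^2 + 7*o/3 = o*(o + 7/3)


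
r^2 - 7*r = r*(r - 7)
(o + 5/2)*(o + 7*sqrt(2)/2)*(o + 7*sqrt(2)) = o^3 + 5*o^2/2 + 21*sqrt(2)*o^2/2 + 105*sqrt(2)*o/4 + 49*o + 245/2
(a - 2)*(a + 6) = a^2 + 4*a - 12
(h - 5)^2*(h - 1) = h^3 - 11*h^2 + 35*h - 25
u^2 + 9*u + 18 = (u + 3)*(u + 6)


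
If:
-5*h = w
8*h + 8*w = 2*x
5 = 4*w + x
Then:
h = -5/36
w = 25/36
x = 20/9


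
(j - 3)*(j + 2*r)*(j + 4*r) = j^3 + 6*j^2*r - 3*j^2 + 8*j*r^2 - 18*j*r - 24*r^2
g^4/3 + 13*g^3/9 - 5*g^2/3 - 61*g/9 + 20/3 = (g/3 + 1)*(g - 5/3)*(g - 1)*(g + 4)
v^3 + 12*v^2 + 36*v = v*(v + 6)^2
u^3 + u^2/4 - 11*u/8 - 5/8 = (u - 5/4)*(u + 1/2)*(u + 1)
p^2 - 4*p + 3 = (p - 3)*(p - 1)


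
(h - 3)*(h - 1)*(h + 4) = h^3 - 13*h + 12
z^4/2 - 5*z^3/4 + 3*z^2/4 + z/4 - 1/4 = (z/2 + 1/4)*(z - 1)^3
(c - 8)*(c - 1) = c^2 - 9*c + 8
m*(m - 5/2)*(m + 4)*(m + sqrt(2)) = m^4 + sqrt(2)*m^3 + 3*m^3/2 - 10*m^2 + 3*sqrt(2)*m^2/2 - 10*sqrt(2)*m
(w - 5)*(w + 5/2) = w^2 - 5*w/2 - 25/2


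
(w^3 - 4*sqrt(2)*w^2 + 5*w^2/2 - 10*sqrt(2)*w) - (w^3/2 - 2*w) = w^3/2 - 4*sqrt(2)*w^2 + 5*w^2/2 - 10*sqrt(2)*w + 2*w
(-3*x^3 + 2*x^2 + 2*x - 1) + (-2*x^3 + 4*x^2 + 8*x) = -5*x^3 + 6*x^2 + 10*x - 1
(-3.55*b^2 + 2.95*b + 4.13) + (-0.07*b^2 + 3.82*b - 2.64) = -3.62*b^2 + 6.77*b + 1.49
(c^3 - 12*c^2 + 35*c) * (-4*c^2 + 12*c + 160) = -4*c^5 + 60*c^4 - 124*c^3 - 1500*c^2 + 5600*c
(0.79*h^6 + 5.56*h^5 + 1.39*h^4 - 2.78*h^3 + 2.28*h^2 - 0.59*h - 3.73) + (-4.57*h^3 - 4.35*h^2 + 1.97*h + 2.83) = 0.79*h^6 + 5.56*h^5 + 1.39*h^4 - 7.35*h^3 - 2.07*h^2 + 1.38*h - 0.9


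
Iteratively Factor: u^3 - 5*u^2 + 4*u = (u - 1)*(u^2 - 4*u) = u*(u - 1)*(u - 4)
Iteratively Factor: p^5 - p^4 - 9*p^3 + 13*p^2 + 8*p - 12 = (p - 1)*(p^4 - 9*p^2 + 4*p + 12) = (p - 1)*(p + 3)*(p^3 - 3*p^2 + 4) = (p - 2)*(p - 1)*(p + 3)*(p^2 - p - 2) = (p - 2)^2*(p - 1)*(p + 3)*(p + 1)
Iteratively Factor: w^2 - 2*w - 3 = (w + 1)*(w - 3)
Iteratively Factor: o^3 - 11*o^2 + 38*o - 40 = (o - 2)*(o^2 - 9*o + 20) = (o - 5)*(o - 2)*(o - 4)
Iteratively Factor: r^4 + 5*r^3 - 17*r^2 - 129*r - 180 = (r + 4)*(r^3 + r^2 - 21*r - 45) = (r - 5)*(r + 4)*(r^2 + 6*r + 9) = (r - 5)*(r + 3)*(r + 4)*(r + 3)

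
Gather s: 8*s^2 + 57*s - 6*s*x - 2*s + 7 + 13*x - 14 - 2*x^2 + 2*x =8*s^2 + s*(55 - 6*x) - 2*x^2 + 15*x - 7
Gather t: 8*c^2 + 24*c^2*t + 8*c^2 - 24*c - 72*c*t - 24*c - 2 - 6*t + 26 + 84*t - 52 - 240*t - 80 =16*c^2 - 48*c + t*(24*c^2 - 72*c - 162) - 108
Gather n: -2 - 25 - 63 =-90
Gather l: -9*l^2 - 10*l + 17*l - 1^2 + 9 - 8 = -9*l^2 + 7*l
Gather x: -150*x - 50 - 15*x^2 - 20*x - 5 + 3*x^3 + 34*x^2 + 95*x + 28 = 3*x^3 + 19*x^2 - 75*x - 27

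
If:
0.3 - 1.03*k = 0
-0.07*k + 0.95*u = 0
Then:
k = 0.29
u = 0.02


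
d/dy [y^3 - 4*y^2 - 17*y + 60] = 3*y^2 - 8*y - 17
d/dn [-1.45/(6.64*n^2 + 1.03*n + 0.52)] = (19.256*n + 1.4935)/(6.64*n^2 + 1.03*n + 0.52)^2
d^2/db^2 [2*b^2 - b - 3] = 4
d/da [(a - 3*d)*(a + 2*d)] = 2*a - d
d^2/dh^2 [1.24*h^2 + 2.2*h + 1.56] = 2.48000000000000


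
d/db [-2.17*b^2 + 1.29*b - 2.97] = 1.29 - 4.34*b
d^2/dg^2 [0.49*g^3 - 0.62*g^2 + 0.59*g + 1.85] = 2.94*g - 1.24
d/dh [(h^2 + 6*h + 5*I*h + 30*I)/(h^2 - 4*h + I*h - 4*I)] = (h^2*(-10 - 4*I) - 68*I*h + 50 + 96*I)/(h^4 + h^3*(-8 + 2*I) + h^2*(15 - 16*I) + h*(8 + 32*I) - 16)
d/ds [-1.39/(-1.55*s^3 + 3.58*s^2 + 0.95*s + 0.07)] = (-6.4635*s^2 + 9.9524*s + 1.3205)/(-1.55*s^3 + 3.58*s^2 + 0.95*s + 0.07)^2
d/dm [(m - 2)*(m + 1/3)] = 2*m - 5/3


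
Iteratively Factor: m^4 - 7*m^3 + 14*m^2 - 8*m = (m - 2)*(m^3 - 5*m^2 + 4*m) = (m - 2)*(m - 1)*(m^2 - 4*m) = (m - 4)*(m - 2)*(m - 1)*(m)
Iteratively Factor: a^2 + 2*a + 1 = (a + 1)*(a + 1)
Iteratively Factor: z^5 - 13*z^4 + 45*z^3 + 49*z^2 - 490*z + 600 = (z + 3)*(z^4 - 16*z^3 + 93*z^2 - 230*z + 200) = (z - 2)*(z + 3)*(z^3 - 14*z^2 + 65*z - 100) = (z - 5)*(z - 2)*(z + 3)*(z^2 - 9*z + 20) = (z - 5)*(z - 4)*(z - 2)*(z + 3)*(z - 5)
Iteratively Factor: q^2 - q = (q - 1)*(q)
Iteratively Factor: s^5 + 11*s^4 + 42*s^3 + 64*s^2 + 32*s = (s + 4)*(s^4 + 7*s^3 + 14*s^2 + 8*s) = (s + 4)^2*(s^3 + 3*s^2 + 2*s) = (s + 1)*(s + 4)^2*(s^2 + 2*s) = s*(s + 1)*(s + 4)^2*(s + 2)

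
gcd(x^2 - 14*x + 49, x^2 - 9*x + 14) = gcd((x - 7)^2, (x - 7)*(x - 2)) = x - 7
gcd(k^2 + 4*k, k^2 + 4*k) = k^2 + 4*k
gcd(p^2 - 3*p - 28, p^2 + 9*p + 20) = p + 4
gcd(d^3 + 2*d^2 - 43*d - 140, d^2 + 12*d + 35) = d + 5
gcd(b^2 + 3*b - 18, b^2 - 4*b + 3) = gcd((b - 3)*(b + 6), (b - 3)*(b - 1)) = b - 3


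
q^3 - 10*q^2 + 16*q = q*(q - 8)*(q - 2)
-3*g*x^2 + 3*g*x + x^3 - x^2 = x*(-3*g + x)*(x - 1)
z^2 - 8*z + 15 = (z - 5)*(z - 3)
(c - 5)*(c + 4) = c^2 - c - 20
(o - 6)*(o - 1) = o^2 - 7*o + 6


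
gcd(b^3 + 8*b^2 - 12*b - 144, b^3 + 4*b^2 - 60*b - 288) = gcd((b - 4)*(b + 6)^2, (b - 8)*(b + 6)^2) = b^2 + 12*b + 36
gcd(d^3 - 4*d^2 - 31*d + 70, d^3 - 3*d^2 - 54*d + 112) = d - 2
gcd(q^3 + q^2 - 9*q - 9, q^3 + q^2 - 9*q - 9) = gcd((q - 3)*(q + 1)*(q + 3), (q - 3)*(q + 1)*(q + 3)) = q^3 + q^2 - 9*q - 9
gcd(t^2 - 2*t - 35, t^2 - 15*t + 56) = t - 7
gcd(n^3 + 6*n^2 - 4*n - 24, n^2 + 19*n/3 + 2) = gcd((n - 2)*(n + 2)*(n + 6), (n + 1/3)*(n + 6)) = n + 6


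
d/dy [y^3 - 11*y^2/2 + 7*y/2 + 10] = 3*y^2 - 11*y + 7/2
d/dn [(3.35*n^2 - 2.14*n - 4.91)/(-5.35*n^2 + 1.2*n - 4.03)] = (-7.429*n^2 - 79.538*n + 14.5162)/(28.6225*n^4 - 12.84*n^3 + 44.561*n^2 - 9.672*n + 16.2409)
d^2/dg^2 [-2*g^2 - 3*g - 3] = -4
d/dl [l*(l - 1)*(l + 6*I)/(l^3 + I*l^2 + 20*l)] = (l^2*(1 - 5*I) + l*(40 + 12*I) - 26 + 120*I)/(l^4 + 2*I*l^3 + 39*l^2 + 40*I*l + 400)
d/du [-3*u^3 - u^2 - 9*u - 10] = -9*u^2 - 2*u - 9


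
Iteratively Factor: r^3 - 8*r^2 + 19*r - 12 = (r - 1)*(r^2 - 7*r + 12) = (r - 3)*(r - 1)*(r - 4)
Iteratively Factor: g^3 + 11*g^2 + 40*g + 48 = (g + 3)*(g^2 + 8*g + 16) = (g + 3)*(g + 4)*(g + 4)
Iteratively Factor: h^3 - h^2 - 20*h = (h + 4)*(h^2 - 5*h) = (h - 5)*(h + 4)*(h)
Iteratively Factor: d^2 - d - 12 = (d - 4)*(d + 3)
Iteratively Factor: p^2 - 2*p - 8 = (p - 4)*(p + 2)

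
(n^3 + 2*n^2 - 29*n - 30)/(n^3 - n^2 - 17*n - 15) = (n + 6)/(n + 3)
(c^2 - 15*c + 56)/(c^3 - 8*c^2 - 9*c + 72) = (c - 7)/(c^2 - 9)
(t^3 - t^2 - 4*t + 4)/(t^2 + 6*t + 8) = (t^2 - 3*t + 2)/(t + 4)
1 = 1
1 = 1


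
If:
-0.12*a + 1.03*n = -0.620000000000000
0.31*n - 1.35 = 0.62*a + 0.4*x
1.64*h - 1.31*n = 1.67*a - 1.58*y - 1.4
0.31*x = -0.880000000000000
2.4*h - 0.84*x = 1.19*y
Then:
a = -0.69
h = -1.37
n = -0.68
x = -2.84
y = -0.76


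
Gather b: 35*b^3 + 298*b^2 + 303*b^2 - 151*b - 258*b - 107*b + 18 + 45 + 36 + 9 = 35*b^3 + 601*b^2 - 516*b + 108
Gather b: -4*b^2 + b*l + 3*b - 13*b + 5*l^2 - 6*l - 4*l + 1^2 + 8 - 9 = -4*b^2 + b*(l - 10) + 5*l^2 - 10*l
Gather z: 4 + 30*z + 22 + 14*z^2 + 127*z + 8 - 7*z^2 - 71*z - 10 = 7*z^2 + 86*z + 24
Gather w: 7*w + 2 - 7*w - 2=0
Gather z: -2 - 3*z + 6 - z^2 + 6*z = -z^2 + 3*z + 4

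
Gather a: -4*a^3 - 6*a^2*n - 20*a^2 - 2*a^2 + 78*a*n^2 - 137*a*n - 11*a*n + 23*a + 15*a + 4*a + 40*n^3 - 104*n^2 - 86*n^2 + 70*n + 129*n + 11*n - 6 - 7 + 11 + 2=-4*a^3 + a^2*(-6*n - 22) + a*(78*n^2 - 148*n + 42) + 40*n^3 - 190*n^2 + 210*n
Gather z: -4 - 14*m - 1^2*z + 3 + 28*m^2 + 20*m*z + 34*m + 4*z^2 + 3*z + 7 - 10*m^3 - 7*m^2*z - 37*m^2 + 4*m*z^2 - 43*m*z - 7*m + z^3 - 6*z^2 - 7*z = -10*m^3 - 9*m^2 + 13*m + z^3 + z^2*(4*m - 2) + z*(-7*m^2 - 23*m - 5) + 6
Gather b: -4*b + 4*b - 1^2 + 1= 0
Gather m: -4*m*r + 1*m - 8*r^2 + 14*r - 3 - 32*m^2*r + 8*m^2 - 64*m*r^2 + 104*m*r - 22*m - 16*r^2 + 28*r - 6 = m^2*(8 - 32*r) + m*(-64*r^2 + 100*r - 21) - 24*r^2 + 42*r - 9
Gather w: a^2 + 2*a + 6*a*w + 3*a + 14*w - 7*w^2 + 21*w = a^2 + 5*a - 7*w^2 + w*(6*a + 35)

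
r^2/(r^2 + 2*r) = r/(r + 2)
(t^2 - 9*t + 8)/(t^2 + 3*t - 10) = (t^2 - 9*t + 8)/(t^2 + 3*t - 10)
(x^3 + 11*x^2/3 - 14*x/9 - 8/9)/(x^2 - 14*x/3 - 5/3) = (3*x^2 + 10*x - 8)/(3*(x - 5))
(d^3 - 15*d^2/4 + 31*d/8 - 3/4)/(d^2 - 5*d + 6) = (8*d^2 - 14*d + 3)/(8*(d - 3))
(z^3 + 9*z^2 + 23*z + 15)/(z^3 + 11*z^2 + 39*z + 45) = (z + 1)/(z + 3)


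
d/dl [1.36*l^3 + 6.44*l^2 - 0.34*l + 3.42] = 4.08*l^2 + 12.88*l - 0.34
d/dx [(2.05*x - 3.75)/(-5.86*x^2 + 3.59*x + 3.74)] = (12.013*x^2 - 43.95*x + 21.1295)/(34.3396*x^4 - 42.0748*x^3 - 30.9447*x^2 + 26.8532*x + 13.9876)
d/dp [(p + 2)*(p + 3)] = 2*p + 5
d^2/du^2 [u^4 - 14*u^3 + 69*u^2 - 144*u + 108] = 12*u^2 - 84*u + 138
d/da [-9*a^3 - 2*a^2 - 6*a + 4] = -27*a^2 - 4*a - 6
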